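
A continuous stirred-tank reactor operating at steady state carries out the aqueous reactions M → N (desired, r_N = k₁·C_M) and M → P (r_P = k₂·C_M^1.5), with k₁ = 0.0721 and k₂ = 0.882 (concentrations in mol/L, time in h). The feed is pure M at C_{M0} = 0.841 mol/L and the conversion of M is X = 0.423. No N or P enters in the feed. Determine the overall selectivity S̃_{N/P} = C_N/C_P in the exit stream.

Exit C_M = C_{M0}(1−X) = 0.841×0.577 = 0.4853 mol/L.
Rates in a CSTR are evaluated at the outlet concentration: r_N = 0.0721×0.4853 = 0.03499, r_P = 0.882×0.4853^1.5 = 0.2981.
Overall selectivity = C_N/C_P = r_Nτ/(r_Pτ) = r_N/r_P = 0.117.

0.117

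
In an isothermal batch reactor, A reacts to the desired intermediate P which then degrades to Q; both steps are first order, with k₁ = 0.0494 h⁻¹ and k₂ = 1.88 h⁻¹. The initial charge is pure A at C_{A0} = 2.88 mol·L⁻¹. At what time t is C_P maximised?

1.99 h

For first-order series the maximum of C_P occurs at t_opt = ln(k₂/k₁)/(k₂−k₁).
= ln(1.88/0.0494)/(1.88−0.0494) = ln(38.06)/1.831 = 3.639/1.831 = 1.99 h.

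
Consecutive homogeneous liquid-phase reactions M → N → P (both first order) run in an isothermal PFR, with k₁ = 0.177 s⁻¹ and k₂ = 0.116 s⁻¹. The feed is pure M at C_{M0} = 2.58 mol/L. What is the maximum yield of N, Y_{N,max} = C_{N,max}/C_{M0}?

For a first-order series the maximum intermediate yield is C_{N,max}/C_{M0} = (k₁/k₂)^[k₂/(k₂−k₁)].
= (0.177/0.116)^(0.116/(0.116−0.177)) = (1.526)^(-1.902) = 0.4477.

0.448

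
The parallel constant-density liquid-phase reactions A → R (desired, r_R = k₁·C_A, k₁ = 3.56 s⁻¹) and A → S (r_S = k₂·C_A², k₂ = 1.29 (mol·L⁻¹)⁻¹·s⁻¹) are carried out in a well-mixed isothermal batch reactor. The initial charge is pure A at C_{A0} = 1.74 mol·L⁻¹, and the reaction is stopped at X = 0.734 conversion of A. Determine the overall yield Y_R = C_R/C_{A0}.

C_A = C_{A0}(1−X) = 0.4628 mol·L⁻¹.
Along a PFR/batch, dC_R/dC_A = −r_R/(r_R+r_S) = −k₁/(k₁+k₂·C_A).
Integrating from C_{A0} to C_A: C_R = (3.56/1.29)·ln[(3.56+1.29·1.74)/(3.56+1.29·0.463)] = 2.760·ln(5.805/4.157) = 0.9213 mol·L⁻¹.
Y_R = C_R/C_{A0} = 0.9213/1.74 = 0.529.

0.529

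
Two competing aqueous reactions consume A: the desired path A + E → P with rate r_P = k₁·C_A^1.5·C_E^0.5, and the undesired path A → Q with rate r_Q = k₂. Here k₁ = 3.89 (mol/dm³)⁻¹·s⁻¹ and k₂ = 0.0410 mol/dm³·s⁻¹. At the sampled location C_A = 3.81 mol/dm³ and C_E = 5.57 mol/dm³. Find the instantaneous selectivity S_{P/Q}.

1665

S_{P/Q} = r_P/r_Q = (k₁·C_A^1.5·C_E^0.5)/(k₂) = (k₁/k₂)·C_A^1.5·C_E^0.5.
= (3.89×3.810^1.5×5.570^0.5) / (0.0410) = 68.28/0.04100 = 1665.
Since the desired path is higher order in A, keeping C_A high (PFR or concentrated feed) favours P.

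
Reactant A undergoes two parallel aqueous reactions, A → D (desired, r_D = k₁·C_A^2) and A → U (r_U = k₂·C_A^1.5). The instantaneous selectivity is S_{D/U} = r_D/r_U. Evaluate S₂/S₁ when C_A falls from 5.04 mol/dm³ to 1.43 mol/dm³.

0.533

S_{D/U} = (k₁/k₂)·C_A^0.5, so S₂/S₁ = (C_{A,2}/C_{A,1})^0.5.
= (1.43/5.04)^0.5 = (0.2837)^0.5 = 0.533.
Selectivity toward D falls as C_A falls — high-concentration operation is favoured.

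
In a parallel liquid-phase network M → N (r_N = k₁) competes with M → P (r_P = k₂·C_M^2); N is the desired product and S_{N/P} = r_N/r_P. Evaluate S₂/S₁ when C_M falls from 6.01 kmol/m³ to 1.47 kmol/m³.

16.7

S_{N/P} = (k₁/k₂)·C_M^-2, so S₂/S₁ = (C_{M,2}/C_{M,1})^-2.
= (1.47/6.01)^(-2) = (0.2446)^(-2) = 16.7.
Selectivity toward N rises as C_M falls — low-concentration operation is favoured.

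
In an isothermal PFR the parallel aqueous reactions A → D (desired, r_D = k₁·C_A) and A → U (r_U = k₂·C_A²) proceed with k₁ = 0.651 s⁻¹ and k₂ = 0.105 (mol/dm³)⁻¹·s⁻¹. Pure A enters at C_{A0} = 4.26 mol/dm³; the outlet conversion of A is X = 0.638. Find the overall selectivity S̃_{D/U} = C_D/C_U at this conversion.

2.19

C_A = C_{A0}(1−X) = 1.542 mol/dm³.
Along a PFR/batch, dC_D/dC_A = −r_D/(r_D+r_U) = −k₁/(k₁+k₂·C_A).
Integrating from C_{A0} to C_A: C_D = (0.651/0.105)·ln[(0.651+0.105·4.26)/(0.651+0.105·1.54)] = 6.200·ln(1.098/0.8129) = 1.865 mol/dm³.
C_U = (C_{A0}−C_A)−C_D = 0.8524 mol/dm³; S̃_{D/U} = 1.865/0.8524 = 2.19.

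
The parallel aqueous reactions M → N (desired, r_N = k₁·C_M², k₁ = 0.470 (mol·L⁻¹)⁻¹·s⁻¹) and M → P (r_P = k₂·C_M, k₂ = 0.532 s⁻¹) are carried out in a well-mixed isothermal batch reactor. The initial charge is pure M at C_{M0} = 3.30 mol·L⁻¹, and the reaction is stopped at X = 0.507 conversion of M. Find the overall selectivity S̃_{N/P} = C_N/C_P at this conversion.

C_M = C_{M0}(1−X) = 1.627 mol·L⁻¹.
Along a PFR/batch, dC_P/dC_M = −r_P/(r_N+r_P) = −k₂/(k₂+k₁·C_M).
Integrating from C_{M0} to C_M: C_P = (0.532/0.470)·ln[(0.532+0.470·3.30)/(0.532+0.470·1.63)] = 1.132·ln(2.083/1.297) = 0.5366 mol·L⁻¹.
Then C_N = (C_{M0}−C_M) − C_P = 1.673 − 0.5366 = 1.137 mol·L⁻¹.
S̃_{N/P} = C_N/C_P = 1.137/0.5366 = 2.12.

2.12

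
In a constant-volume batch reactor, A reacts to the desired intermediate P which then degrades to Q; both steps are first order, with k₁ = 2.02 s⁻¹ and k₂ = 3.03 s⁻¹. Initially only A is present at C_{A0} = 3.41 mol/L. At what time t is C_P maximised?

0.401 s

Setting dC_P/dt = 0 gives t_opt = ln(k₂/k₁)/(k₂−k₁).
= ln(3.03/2.02)/(3.03−2.02) = ln(1.500)/1.010 = 0.4055/1.010 = 0.401 s.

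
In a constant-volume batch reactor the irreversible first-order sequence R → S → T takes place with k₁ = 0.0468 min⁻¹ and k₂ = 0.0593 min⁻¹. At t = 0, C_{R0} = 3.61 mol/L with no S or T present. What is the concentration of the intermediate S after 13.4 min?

1.11 mol/L

Solving the coupled first-order balances gives C_S(t) = [k₁/(k₂−k₁)]·C_{R0}·(e^(−k₁t) − e^(−k₂t)).
e^(−k₁t) = e^(−0.0468×13.4) = e^(−0.6271) = 0.5341; e^(−k₂t) = e^(−0.7946) = 0.4518.
C_S = 0.0468×3.61/(0.0593−0.0468) × (0.5341−0.4518) = 13.52×0.08238 = 1.113 mol/L.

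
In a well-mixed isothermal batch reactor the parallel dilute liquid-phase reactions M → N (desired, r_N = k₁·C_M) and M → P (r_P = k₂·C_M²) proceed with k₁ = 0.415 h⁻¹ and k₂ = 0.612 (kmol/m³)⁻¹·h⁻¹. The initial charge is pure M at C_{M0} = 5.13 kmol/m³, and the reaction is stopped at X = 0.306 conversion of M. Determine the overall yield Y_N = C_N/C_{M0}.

C_M = C_{M0}(1−X) = 3.560 kmol/m³.
Along a PFR/batch, dC_N/dC_M = −r_N/(r_N+r_P) = −k₁/(k₁+k₂·C_M).
Integrating from C_{M0} to C_M: C_N = (0.415/0.612)·ln[(0.415+0.612·5.13)/(0.415+0.612·3.56)] = 0.6781·ln(3.555/2.594) = 0.2137 kmol/m³.
Y_N = C_N/C_{M0} = 0.2137/5.13 = 0.0416.

0.0416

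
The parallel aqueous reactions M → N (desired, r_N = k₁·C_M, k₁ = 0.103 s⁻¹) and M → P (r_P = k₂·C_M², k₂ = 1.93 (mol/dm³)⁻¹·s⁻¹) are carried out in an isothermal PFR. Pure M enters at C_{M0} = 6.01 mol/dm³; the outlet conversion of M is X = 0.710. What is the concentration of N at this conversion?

C_M = C_{M0}(1−X) = 1.743 mol/dm³.
Along a PFR/batch, dC_N/dC_M = −r_N/(r_N+r_P) = −k₁/(k₁+k₂·C_M).
Integrating from C_{M0} to C_M: C_N = (0.103/1.93)·ln[(0.103+1.93·6.01)/(0.103+1.93·1.74)] = 0.05337·ln(11.70/3.467) = 0.06492 mol/dm³.

0.0649 mol/dm³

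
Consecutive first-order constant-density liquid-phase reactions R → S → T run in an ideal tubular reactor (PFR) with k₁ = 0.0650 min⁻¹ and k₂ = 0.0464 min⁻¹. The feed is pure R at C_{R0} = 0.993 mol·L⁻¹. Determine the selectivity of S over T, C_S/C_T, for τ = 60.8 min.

For first-order series with pure R initially, C_S(τ) = k₁C_{R0}/(k₂−k₁)·(e^(−k₁τ) − e^(−k₂τ)).
e^(−k₁τ) = e^(−0.0650×60.8) = e^(−3.952) = 0.01922; e^(−k₂τ) = e^(−2.821) = 0.05954.
C_S = 0.0650×0.993/(0.0464−0.0650) × (0.01922−0.05954) = (-3.470)×(-0.04032) = 0.1399 mol·L⁻¹.
C_R = C_{R0}e^(−k₁τ) = 0.01908 mol·L⁻¹, so C_T = C_{R0}−C_R−C_S = 0.8340 mol·L⁻¹; C_S/C_T = 0.168.

0.168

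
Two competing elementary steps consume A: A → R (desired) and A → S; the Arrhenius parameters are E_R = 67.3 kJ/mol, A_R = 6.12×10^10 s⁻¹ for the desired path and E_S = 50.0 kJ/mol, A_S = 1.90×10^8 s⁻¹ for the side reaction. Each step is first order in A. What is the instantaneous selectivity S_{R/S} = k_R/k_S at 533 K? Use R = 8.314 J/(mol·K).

With equal orders, S_{R/S} = k_R/k_S = (A_R/A_S)·exp[(E_S−E_R)/(RT)].
(E_S−E_R)/(RT) = (50.0−67.3)×10³/(8.314×533) = -17300/4431 = -3.904.
k_R/k_S = (6.12×10^10/1.90×10^8)·exp(-3.904) = 322.1 × 0.02016 = 6.49.
Since E_R > E_S, raising the temperature improves selectivity toward R.

6.49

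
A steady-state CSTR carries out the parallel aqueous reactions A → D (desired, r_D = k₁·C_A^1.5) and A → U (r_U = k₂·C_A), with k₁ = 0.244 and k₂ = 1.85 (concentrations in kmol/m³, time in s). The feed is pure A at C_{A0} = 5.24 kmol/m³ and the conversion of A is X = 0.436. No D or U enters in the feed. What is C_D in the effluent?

0.422 kmol/m³

Exit C_A = C_{A0}(1−X) = 5.24×0.564 = 2.955 kmol/m³.
A CSTR operates uniformly at the exit composition, giving r_D = 1.240 and r_U = 5.467 (each k·C_A^n at C_A = 2.955).
Fraction of consumed A going to D: r_D/(r_D+r_U) = 0.1848.
C_D = 0.1848·C_{A0}·X = 0.1848×5.24×0.436 = 0.422 kmol/m³.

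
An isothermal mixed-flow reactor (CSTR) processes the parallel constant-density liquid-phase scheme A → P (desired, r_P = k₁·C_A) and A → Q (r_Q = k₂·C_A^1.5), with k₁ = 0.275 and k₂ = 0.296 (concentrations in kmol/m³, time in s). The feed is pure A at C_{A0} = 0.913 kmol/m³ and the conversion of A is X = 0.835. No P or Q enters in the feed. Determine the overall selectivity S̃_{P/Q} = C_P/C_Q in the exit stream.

Exit C_A = C_{A0}(1−X) = 0.913×0.165 = 0.1506 kmol/m³.
In a CSTR the entire volume is at exit conditions, so r_P = 0.275×0.1506 = 0.04143 and r_Q = 0.296×0.1506^1.5 = 0.01731.
Overall selectivity = C_P/C_Q = r_Pτ/(r_Qτ) = r_P/r_Q = 2.39.

2.39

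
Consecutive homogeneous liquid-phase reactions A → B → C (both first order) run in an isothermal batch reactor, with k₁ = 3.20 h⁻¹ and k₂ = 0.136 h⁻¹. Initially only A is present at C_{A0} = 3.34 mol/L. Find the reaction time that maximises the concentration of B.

1.03 h

The intermediate peaks when r₁ = r₂, i.e. k₁e^(−k₁t) = k₂e^(−k₂t), giving t_opt = ln(k₂/k₁)/(k₂−k₁).
= ln(0.136/3.20)/(0.136−3.20) = ln(0.04250)/-3.064 = -3.158/-3.064 = 1.03 h.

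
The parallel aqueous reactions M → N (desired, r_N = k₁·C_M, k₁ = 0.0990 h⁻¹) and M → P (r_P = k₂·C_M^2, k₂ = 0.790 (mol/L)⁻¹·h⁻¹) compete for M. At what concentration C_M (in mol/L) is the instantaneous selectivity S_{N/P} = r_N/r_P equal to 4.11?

S_{N/P} = (k₁/k₂)·C_M⁻¹ ⇒ C_M = (S·k₂/k₁)^(-1).
= (4.11×0.790/0.0990)^(-1) = (32.80)^(-1) = 0.0305 mol/L.

0.0305 mol/L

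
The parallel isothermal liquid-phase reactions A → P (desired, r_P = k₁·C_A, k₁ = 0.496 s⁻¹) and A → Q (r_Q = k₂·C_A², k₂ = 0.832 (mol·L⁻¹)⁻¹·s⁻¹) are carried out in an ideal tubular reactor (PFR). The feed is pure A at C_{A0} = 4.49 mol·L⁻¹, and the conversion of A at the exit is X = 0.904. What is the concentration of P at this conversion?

0.954 mol·L⁻¹

C_A = C_{A0}(1−X) = 0.4310 mol·L⁻¹.
Along a PFR/batch, dC_P/dC_A = −r_P/(r_P+r_Q) = −k₁/(k₁+k₂·C_A).
Integrating from C_{A0} to C_A: C_P = (0.496/0.832)·ln[(0.496+0.832·4.49)/(0.496+0.832·0.431)] = 0.5962·ln(4.232/0.8546) = 0.9537 mol·L⁻¹.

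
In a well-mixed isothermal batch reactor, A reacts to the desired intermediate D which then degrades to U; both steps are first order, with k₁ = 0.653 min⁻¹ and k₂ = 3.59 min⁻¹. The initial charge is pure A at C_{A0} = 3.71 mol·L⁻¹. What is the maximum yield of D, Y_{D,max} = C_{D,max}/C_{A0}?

At the optimum, C_{D,max}/C_{A0} = (k₁/k₂)^[k₂/(k₂−k₁)].
= (0.653/3.59)^(3.59/(3.59−0.653)) = (0.1819)^(1.222) = 0.1245.

0.125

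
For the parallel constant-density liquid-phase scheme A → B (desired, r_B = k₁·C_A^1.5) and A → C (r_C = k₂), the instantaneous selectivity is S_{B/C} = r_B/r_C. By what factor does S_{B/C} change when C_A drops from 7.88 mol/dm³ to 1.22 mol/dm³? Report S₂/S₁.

S_{B/C} = (k₁/k₂)·C_A^1.5, so S₂/S₁ = (C_{A,2}/C_{A,1})^1.5.
= (1.22/7.88)^1.5 = (0.1548)^1.5 = 0.0609.
Selectivity toward B falls as C_A falls — high-concentration operation is favoured.

0.0609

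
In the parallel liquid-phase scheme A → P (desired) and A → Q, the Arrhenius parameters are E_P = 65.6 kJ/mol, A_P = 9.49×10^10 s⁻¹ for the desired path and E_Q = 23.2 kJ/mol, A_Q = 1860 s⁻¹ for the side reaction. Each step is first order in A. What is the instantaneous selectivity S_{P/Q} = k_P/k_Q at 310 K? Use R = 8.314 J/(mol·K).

With equal orders, S_{P/Q} = k_P/k_Q = (A_P/A_Q)·exp[(E_Q−E_P)/(RT)].
(E_Q−E_P)/(RT) = (23.2−65.6)×10³/(8.314×310) = -42400/2577 = -16.45.
k_P/k_Q = (9.49×10^10/1860)·exp(-16.45) = 5.102×10^7 × 7.168×10^-8 = 3.66.

3.66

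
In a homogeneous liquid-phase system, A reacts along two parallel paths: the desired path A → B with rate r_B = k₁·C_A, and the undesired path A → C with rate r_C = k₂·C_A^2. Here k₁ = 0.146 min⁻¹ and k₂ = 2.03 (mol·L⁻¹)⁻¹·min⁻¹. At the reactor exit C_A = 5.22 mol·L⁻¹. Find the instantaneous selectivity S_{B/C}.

S_{B/C} = r_B/r_C = (k₁·C_A)/(k₂·C_A^2) = (k₁/k₂)·C_A⁻¹.
= (0.146×5.220) / (2.03×5.220^2) = 0.7621/55.31 = 0.0138.
The undesired path is higher order in A, so low C_A (CSTR or dilute feed) favours B.

0.0138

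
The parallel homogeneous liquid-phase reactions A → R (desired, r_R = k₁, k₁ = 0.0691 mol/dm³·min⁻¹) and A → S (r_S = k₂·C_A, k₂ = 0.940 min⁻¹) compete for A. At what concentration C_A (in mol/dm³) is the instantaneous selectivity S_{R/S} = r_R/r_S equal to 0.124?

S_{R/S} = (k₁/k₂)·C_A⁻¹ ⇒ C_A = (S·k₂/k₁)^(-1).
= (0.124×0.940/0.0691)^(-1) = (1.687)^(-1) = 0.593 mol/dm³.

0.593 mol/dm³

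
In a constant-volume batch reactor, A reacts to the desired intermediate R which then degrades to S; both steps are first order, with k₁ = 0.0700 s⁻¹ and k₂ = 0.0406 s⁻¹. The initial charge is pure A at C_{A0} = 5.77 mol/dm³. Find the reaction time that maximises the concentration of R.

Setting dC_R/dt = 0 gives t_opt = ln(k₂/k₁)/(k₂−k₁).
= ln(0.0406/0.0700)/(0.0406−0.0700) = ln(0.5800)/-0.02940 = -0.5447/-0.02940 = 18.5 s.

18.5 s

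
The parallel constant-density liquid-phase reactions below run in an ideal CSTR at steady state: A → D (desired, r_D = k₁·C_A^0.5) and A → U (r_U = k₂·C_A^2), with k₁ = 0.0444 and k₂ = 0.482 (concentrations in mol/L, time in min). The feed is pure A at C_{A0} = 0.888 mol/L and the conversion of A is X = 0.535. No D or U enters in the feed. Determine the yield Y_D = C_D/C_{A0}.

Exit C_A = C_{A0}(1−X) = 0.888×0.465 = 0.4129 mol/L.
A CSTR operates uniformly at the exit composition, giving r_D = 0.02853 and r_U = 0.08218 (each k·C_A^n at C_A = 0.4129).
Fraction of consumed A going to D: r_D/(r_D+r_U) = 0.2577.
C_D = 0.2577·C_{A0}·X = 0.2577×0.888×0.535 = 0.122 mol/L; Y_D = C_D/C_{A0} = 0.138.

0.138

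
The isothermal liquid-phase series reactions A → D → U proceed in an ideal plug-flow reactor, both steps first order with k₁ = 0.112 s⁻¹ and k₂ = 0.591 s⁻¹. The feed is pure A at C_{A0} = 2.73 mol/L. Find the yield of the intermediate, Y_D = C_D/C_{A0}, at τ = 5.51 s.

0.117

For first-order series with pure A initially, C_D(τ) = k₁C_{A0}/(k₂−k₁)·(e^(−k₁τ) − e^(−k₂τ)).
e^(−k₁τ) = e^(−0.112×5.51) = e^(−0.6171) = 0.5395; e^(−k₂τ) = e^(−3.256) = 0.03853.
C_D = 0.112×2.73/(0.591−0.112) × (0.5395−0.03853) = 0.6383×0.5010 = 0.3198 mol/L.
Y_D = C_D/C_{A0} = 0.3198/2.73 = 0.117.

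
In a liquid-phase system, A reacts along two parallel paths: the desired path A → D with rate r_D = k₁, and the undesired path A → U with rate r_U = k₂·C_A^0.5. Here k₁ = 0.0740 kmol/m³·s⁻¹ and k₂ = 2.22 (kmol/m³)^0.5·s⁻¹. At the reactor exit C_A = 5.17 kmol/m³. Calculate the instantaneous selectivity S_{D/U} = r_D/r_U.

S_{D/U} = r_D/r_U = (k₁)/(k₂·C_A^0.5) = (k₁/k₂)·C_A^-0.5.
= (0.0740) / (2.22×5.170^0.5) = 0.07400/5.048 = 0.0147.
The undesired path is higher order in A, so low C_A (CSTR or dilute feed) favours D.

0.0147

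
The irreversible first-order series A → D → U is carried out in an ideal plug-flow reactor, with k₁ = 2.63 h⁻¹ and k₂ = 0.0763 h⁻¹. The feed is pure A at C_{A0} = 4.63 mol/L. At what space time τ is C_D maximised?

Setting dC_D/dτ = 0 gives τ_opt = ln(k₂/k₁)/(k₂−k₁).
= ln(0.0763/2.63)/(0.0763−2.63) = ln(0.02901)/-2.554 = -3.540/-2.554 = 1.39 h.

1.39 h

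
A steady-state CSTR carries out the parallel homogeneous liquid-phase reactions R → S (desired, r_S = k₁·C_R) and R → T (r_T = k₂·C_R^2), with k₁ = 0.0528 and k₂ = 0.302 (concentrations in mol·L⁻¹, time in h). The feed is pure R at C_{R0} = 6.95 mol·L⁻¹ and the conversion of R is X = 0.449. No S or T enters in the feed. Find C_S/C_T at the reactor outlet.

0.0457

Exit C_R = C_{R0}(1−X) = 6.95×0.551 = 3.829 mol·L⁻¹.
Rates in a CSTR are evaluated at the outlet concentration: r_S = 0.0528×3.829 = 0.2022, r_T = 0.302×3.829^2 = 4.429.
Overall selectivity = C_S/C_T = r_Sτ/(r_Tτ) = r_S/r_T = 0.0457.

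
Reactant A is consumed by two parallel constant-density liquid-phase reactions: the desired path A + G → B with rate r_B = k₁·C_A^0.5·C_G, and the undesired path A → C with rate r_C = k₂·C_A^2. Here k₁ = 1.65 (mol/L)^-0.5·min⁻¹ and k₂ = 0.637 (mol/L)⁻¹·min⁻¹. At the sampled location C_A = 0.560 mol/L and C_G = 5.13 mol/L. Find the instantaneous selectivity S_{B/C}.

S_{B/C} = r_B/r_C = (k₁·C_A^0.5·C_G)/(k₂·C_A^2) = (k₁/k₂)·C_A^-1.5·C_G.
= (1.65×0.5600^0.5×5.130) / (0.637×0.5600^2) = 6.334/0.1998 = 31.7.
The undesired path is higher order in A, so low C_A (CSTR or dilute feed) favours B.

31.7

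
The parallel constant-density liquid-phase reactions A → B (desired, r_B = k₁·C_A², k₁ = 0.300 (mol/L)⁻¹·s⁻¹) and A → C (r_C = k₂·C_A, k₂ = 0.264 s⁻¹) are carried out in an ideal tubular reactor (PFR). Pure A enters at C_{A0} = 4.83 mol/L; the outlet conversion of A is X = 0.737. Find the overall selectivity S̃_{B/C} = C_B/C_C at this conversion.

C_A = C_{A0}(1−X) = 1.270 mol/L.
Along a PFR/batch, dC_C/dC_A = −r_C/(r_B+r_C) = −k₂/(k₂+k₁·C_A).
Integrating from C_{A0} to C_A: C_C = (0.264/0.300)·ln[(0.264+0.300·4.83)/(0.264+0.300·1.27)] = 0.8800·ln(1.713/0.6451) = 0.8594 mol/L.
Then C_B = (C_{A0}−C_A) − C_C = 3.560 − 0.8594 = 2.700 mol/L.
S̃_{B/C} = C_B/C_C = 2.700/0.8594 = 3.14.

3.14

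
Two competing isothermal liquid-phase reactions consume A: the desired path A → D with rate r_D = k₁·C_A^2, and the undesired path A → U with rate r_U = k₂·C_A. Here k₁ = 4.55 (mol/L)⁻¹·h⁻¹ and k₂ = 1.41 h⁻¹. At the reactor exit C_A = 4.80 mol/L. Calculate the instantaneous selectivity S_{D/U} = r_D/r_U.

15.5

S_{D/U} = r_D/r_U = (k₁·C_A^2)/(k₂·C_A) = (k₁/k₂)·C_A.
= (4.55×4.800^2) / (1.41×4.800) = 104.8/6.768 = 15.5.
Since the desired path is higher order in A, keeping C_A high (PFR or concentrated feed) favours D.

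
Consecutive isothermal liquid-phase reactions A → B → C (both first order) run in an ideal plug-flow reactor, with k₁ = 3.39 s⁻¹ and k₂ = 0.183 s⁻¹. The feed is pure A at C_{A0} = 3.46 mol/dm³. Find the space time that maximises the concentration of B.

The intermediate peaks when r₁ = r₂, i.e. k₁e^(−k₁τ) = k₂e^(−k₂τ), giving τ_opt = ln(k₂/k₁)/(k₂−k₁).
= ln(0.183/3.39)/(0.183−3.39) = ln(0.05398)/-3.207 = -2.919/-3.207 = 0.910 s.

0.910 s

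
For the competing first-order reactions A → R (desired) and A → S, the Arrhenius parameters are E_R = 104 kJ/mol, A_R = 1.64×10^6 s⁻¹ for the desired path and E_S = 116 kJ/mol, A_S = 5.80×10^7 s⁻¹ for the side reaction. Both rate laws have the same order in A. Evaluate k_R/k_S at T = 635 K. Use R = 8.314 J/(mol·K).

0.275

With equal orders, S_{R/S} = k_R/k_S = (A_R/A_S)·exp[(E_S−E_R)/(RT)].
(E_S−E_R)/(RT) = (116−104)×10³/(8.314×635) = 12000/5279 = 2.273.
k_R/k_S = (1.64×10^6/5.80×10^7)·exp(2.273) = 0.02828 × 9.708 = 0.275.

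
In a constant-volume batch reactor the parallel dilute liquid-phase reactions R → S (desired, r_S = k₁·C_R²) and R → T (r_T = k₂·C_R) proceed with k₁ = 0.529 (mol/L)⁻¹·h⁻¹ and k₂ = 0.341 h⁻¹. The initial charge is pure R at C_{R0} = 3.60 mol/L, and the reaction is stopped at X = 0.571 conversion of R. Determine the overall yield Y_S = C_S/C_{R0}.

C_R = C_{R0}(1−X) = 1.544 mol/L.
Along a PFR/batch, dC_T/dC_R = −r_T/(r_S+r_T) = −k₂/(k₂+k₁·C_R).
Integrating from C_{R0} to C_R: C_T = (0.341/0.529)·ln[(0.341+0.529·3.60)/(0.341+0.529·1.54)] = 0.6446·ln(2.245/1.158) = 0.4269 mol/L.
Then C_S = (C_{R0}−C_R) − C_T = 2.056 − 0.4269 = 1.629 mol/L.
Y_S = C_S/C_{R0} = 1.629/3.60 = 0.452.

0.452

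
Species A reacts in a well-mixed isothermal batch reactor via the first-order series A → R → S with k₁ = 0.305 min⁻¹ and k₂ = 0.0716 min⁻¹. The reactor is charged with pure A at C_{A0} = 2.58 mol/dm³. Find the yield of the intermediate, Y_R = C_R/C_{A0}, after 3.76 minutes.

Solving the coupled first-order balances gives C_R(t) = [k₁/(k₂−k₁)]·C_{A0}·(e^(−k₁t) − e^(−k₂t)).
e^(−k₁t) = e^(−0.305×3.76) = e^(−1.147) = 0.3177; e^(−k₂t) = e^(−0.2692) = 0.7640.
C_R = 0.305×2.58/(0.0716−0.305) × (0.3177−0.7640) = (-3.371)×(-0.4463) = 1.505 mol/dm³.
Y_R = C_R/C_{A0} = 1.505/2.58 = 0.583.

0.583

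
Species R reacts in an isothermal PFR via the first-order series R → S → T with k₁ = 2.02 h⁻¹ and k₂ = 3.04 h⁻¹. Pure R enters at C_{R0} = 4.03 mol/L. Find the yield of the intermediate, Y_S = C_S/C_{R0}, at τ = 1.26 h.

0.112

The intermediate concentration in a first-order A→B→C sequence is C_S = k₁C_{R0}(e^(−k₁τ) − e^(−k₂τ))/(k₂−k₁).
e^(−k₁τ) = e^(−2.02×1.26) = e^(−2.545) = 0.07846; e^(−k₂τ) = e^(−3.830) = 0.02170.
C_S = 2.02×4.03/(3.04−2.02) × (0.07846−0.02170) = 7.981×0.05676 = 0.4530 mol/L.
Y_S = C_S/C_{R0} = 0.4530/4.03 = 0.112.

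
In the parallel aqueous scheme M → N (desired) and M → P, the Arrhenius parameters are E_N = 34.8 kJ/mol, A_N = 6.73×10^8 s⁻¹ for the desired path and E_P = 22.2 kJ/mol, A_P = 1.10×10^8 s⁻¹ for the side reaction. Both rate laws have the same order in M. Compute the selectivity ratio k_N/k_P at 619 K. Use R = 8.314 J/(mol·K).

Since both paths have the same order in M, the concentration cancels and S_{N/P} = k_N/k_P = (A_N/A_P)·exp[(E_P−E_N)/(RT)].
(E_P−E_N)/(RT) = (22.2−34.8)×10³/(8.314×619) = -12600/5146 = -2.448.
k_N/k_P = (6.73×10^8/1.10×10^8)·exp(-2.448) = 6.118 × 0.08644 = 0.529.
Since E_N > E_P, raising the temperature improves selectivity toward N.

0.529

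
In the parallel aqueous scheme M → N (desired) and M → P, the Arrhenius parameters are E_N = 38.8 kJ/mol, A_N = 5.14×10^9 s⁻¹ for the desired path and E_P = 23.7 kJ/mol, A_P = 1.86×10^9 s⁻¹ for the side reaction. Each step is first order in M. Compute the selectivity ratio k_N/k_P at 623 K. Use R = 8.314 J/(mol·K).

0.150

k_N/k_P = (A_N/A_P)·exp[−(E_N−E_P)/(RT)] = (A_N/A_P)·exp[(E_P−E_N)/(RT)].
(E_P−E_N)/(RT) = (23.7−38.8)×10³/(8.314×623) = -15100/5180 = -2.915.
k_N/k_P = (5.14×10^9/1.86×10^9)·exp(-2.915) = 2.763 × 0.05419 = 0.150.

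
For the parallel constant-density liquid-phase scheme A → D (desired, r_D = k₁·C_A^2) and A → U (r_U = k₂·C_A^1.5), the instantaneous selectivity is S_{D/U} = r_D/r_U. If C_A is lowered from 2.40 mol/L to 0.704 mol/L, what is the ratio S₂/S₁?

0.542

S_{D/U} = (k₁/k₂)·C_A^0.5, so S₂/S₁ = (C_{A,2}/C_{A,1})^0.5.
= (0.704/2.40)^0.5 = (0.2933)^0.5 = 0.542.
Selectivity toward D falls as C_A falls — high-concentration operation is favoured.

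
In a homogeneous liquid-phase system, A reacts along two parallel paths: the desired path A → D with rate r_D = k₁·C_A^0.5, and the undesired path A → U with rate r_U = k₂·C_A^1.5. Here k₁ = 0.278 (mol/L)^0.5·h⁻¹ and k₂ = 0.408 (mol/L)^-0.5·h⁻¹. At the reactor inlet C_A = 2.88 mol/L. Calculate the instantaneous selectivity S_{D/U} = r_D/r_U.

S_{D/U} = r_D/r_U = (k₁·C_A^0.5)/(k₂·C_A^1.5) = (k₁/k₂)·C_A⁻¹.
= (0.278×2.880^0.5) / (0.408×2.880^1.5) = 0.4718/1.994 = 0.237.
The undesired path is higher order in A, so low C_A (CSTR or dilute feed) favours D.

0.237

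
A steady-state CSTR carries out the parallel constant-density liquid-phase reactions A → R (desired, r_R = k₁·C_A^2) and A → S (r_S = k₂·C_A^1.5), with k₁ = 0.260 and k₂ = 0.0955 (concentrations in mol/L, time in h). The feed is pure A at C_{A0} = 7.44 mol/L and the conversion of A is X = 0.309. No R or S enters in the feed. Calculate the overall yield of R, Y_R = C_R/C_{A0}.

Exit C_A = C_{A0}(1−X) = 7.44×0.691 = 5.141 mol/L.
A CSTR operates uniformly at the exit composition, giving r_R = 6.872 and r_S = 1.113 (each k·C_A^n at C_A = 5.141).
Fraction of consumed A going to R: r_R/(r_R+r_S) = 0.8606.
C_R = 0.8606·C_{A0}·X = 0.8606×7.44×0.309 = 1.98 mol/L; Y_R = C_R/C_{A0} = 0.266.

0.266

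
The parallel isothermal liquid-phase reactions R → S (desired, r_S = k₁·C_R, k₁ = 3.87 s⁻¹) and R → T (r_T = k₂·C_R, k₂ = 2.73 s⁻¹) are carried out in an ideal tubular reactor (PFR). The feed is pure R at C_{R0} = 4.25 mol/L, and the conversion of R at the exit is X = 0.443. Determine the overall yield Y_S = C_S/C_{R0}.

C_R = C_{R0}(1−X) = 2.367 mol/L.
Both paths are first order in R, so the instantaneous fraction to S is constant: dC_S/d(−C_R) = k₁/(k₁+k₂) = 0.5864.
C_S = 0.5864·(C_{R0}−C_R) = 0.5864×1.883 = 1.10 mol/L.
Y_S = C_S/C_{R0} = 1.104/4.25 = 0.260.

0.260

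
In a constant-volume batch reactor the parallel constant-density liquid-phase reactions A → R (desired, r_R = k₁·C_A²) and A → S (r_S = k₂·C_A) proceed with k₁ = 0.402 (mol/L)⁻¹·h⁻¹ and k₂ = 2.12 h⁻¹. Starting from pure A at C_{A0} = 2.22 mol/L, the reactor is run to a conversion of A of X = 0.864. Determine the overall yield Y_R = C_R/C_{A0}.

C_A = C_{A0}(1−X) = 0.3019 mol/L.
Along a PFR/batch, dC_S/dC_A = −r_S/(r_R+r_S) = −k₂/(k₂+k₁·C_A).
Integrating from C_{A0} to C_A: C_S = (2.12/0.402)·ln[(2.12+0.402·2.22)/(2.12+0.402·0.302)] = 5.274·ln(3.012/2.241) = 1.559 mol/L.
Then C_R = (C_{A0}−C_A) − C_S = 1.918 − 1.559 = 0.3589 mol/L.
Y_R = C_R/C_{A0} = 0.3589/2.22 = 0.162.

0.162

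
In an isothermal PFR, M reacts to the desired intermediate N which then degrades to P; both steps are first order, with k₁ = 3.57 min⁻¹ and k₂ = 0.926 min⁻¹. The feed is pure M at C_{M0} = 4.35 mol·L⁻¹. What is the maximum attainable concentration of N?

For a first-order series the maximum intermediate yield is C_{N,max}/C_{M0} = (k₁/k₂)^[k₂/(k₂−k₁)].
= (3.57/0.926)^(0.926/(0.926−3.57)) = (3.855)^(-0.3502) = 0.6234.
C_{N,max} = 0.6234×4.35 = 2.71 mol·L⁻¹.

2.71 mol·L⁻¹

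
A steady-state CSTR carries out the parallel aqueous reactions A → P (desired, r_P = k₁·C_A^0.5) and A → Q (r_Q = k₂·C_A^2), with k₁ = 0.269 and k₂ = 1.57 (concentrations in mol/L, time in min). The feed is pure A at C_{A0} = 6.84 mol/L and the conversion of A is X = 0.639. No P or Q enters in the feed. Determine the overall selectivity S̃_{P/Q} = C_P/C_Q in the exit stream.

Exit C_A = C_{A0}(1−X) = 6.84×0.361 = 2.469 mol/L.
Rates in a CSTR are evaluated at the outlet concentration: r_P = 0.269×2.469^0.5 = 0.4227, r_Q = 1.57×2.469^2 = 9.573.
Overall selectivity = C_P/C_Q = r_Pτ/(r_Qτ) = r_P/r_Q = 0.0442.

0.0442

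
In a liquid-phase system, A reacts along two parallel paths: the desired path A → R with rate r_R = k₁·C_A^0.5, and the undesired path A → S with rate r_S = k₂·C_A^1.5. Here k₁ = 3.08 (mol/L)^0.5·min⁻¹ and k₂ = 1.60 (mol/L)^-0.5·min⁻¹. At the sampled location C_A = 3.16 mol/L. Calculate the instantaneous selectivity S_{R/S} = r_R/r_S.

0.609

S_{R/S} = r_R/r_S = (k₁·C_A^0.5)/(k₂·C_A^1.5) = (k₁/k₂)·C_A⁻¹.
= (3.08×3.160^0.5) / (1.60×3.160^1.5) = 5.475/8.988 = 0.609.
The undesired path is higher order in A, so low C_A (CSTR or dilute feed) favours R.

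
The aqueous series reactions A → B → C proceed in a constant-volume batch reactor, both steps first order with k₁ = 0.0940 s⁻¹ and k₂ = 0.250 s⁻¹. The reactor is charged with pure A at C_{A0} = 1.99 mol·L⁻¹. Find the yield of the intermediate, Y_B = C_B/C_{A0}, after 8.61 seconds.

Solving the coupled first-order balances gives C_B(t) = [k₁/(k₂−k₁)]·C_{A0}·(e^(−k₁t) − e^(−k₂t)).
e^(−k₁t) = e^(−0.0940×8.61) = e^(−0.8093) = 0.4452; e^(−k₂t) = e^(−2.152) = 0.1162.
C_B = 0.0940×1.99/(0.250−0.0940) × (0.4452−0.1162) = 1.199×0.3290 = 0.3945 mol·L⁻¹.
Y_B = C_B/C_{A0} = 0.3945/1.99 = 0.198.

0.198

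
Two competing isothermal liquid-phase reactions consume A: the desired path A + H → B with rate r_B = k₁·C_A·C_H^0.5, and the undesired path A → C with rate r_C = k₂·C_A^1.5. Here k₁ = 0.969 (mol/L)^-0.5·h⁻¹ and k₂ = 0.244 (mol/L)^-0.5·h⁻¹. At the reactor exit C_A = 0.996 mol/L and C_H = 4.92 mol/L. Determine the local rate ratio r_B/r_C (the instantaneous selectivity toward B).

S_{B/C} = r_B/r_C = (k₁·C_A·C_H^0.5)/(k₂·C_A^1.5) = (k₁/k₂)·C_A^-0.5·C_H^0.5.
= (0.969×0.9960×4.920^0.5) / (0.244×0.9960^1.5) = 2.141/0.2425 = 8.83.
The undesired path is higher order in A, so low C_A (CSTR or dilute feed) favours B.

8.83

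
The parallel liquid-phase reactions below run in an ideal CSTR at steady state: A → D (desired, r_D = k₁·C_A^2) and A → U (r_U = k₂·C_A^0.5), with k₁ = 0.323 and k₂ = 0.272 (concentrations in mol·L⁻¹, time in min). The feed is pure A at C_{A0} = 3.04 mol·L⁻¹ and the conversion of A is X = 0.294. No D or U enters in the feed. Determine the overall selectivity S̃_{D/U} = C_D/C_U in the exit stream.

Exit C_A = C_{A0}(1−X) = 3.04×0.706 = 2.146 mol·L⁻¹.
In a CSTR the entire volume is at exit conditions, so r_D = 0.323×2.146^2 = 1.488 and r_U = 0.272×2.146^0.5 = 0.3985.
Overall selectivity = C_D/C_U = r_Dτ/(r_Uτ) = r_D/r_U = 3.73.

3.73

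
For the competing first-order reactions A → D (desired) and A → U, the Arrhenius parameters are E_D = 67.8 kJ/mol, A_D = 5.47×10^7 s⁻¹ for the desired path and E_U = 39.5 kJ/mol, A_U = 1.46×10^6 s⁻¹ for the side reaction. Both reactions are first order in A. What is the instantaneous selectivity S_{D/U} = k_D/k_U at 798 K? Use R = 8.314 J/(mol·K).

k_D/k_U = (A_D/A_U)·exp[−(E_D−E_U)/(RT)] = (A_D/A_U)·exp[(E_U−E_D)/(RT)].
(E_U−E_D)/(RT) = (39.5−67.8)×10³/(8.314×798) = -28300/6635 = -4.266.
k_D/k_U = (5.47×10^7/1.46×10^6)·exp(-4.266) = 37.47 × 0.01404 = 0.526.
Since E_D > E_U, raising the temperature improves selectivity toward D.

0.526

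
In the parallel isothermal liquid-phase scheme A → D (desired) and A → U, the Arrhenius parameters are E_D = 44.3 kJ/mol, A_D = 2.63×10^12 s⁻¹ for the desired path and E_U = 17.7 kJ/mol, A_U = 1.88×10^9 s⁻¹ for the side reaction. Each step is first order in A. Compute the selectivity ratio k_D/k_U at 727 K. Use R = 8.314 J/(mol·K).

17.2

k_D/k_U = (A_D/A_U)·exp[−(E_D−E_U)/(RT)] = (A_D/A_U)·exp[(E_U−E_D)/(RT)].
(E_U−E_D)/(RT) = (17.7−44.3)×10³/(8.314×727) = -26600/6044 = -4.401.
k_D/k_U = (2.63×10^12/1.88×10^9)·exp(-4.401) = 1399 × 0.01227 = 17.2.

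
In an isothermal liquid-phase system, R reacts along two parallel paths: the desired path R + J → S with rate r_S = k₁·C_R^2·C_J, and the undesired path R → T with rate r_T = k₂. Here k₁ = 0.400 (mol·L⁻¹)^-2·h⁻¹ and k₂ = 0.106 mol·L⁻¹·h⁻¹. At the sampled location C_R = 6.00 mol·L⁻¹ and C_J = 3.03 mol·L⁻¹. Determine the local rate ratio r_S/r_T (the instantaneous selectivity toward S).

412

S_{S/T} = r_S/r_T = (k₁·C_R^2·C_J)/(k₂) = (k₁/k₂)·C_R^2·C_J.
= (0.400×6.000^2×3.030) / (0.106) = 43.63/0.1060 = 412.
Since the desired path is higher order in R, keeping C_R high (PFR or concentrated feed) favours S.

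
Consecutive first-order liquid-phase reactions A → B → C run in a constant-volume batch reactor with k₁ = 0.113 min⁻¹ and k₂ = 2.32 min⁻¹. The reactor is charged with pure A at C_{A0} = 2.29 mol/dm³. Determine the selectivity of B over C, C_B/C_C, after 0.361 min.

2.08

Solving the coupled first-order balances gives C_B(t) = [k₁/(k₂−k₁)]·C_{A0}·(e^(−k₁t) − e^(−k₂t)).
e^(−k₁t) = e^(−0.113×0.361) = e^(−0.04079) = 0.9600; e^(−k₂t) = e^(−0.8375) = 0.4328.
C_B = 0.113×2.29/(2.32−0.113) × (0.9600−0.4328) = 0.1172×0.5272 = 0.06182 mol/dm³.
C_A = C_{A0}e^(−k₁t) = 2.198 mol/dm³, so C_C = C_{A0}−C_A−C_B = 0.02972 mol/dm³; C_B/C_C = 2.08.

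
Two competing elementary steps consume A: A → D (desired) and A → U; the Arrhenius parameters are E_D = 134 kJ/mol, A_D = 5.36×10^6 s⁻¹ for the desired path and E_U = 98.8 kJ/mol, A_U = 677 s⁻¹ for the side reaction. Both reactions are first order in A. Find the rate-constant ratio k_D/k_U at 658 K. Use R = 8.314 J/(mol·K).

Since both paths have the same order in A, the concentration cancels and S_{D/U} = k_D/k_U = (A_D/A_U)·exp[(E_U−E_D)/(RT)].
(E_U−E_D)/(RT) = (98.8−134)×10³/(8.314×658) = -35200/5471 = -6.434.
k_D/k_U = (5.36×10^6/677)·exp(-6.434) = 7917 × 0.001605 = 12.7.
Since E_D > E_U, raising the temperature improves selectivity toward D.

12.7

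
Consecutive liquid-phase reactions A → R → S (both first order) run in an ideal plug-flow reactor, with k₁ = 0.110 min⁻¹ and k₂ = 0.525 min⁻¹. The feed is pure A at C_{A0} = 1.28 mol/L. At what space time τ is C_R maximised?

3.77 min

For first-order series the maximum of C_R occurs at τ_opt = ln(k₂/k₁)/(k₂−k₁).
= ln(0.525/0.110)/(0.525−0.110) = ln(4.773)/0.4150 = 1.563/0.4150 = 3.77 min.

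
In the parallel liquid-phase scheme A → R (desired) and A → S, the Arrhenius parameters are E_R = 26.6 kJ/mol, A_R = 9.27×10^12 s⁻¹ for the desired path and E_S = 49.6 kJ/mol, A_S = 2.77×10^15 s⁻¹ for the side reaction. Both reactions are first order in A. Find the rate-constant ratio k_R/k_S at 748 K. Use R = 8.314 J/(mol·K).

k_R/k_S = (A_R/A_S)·exp[−(E_R−E_S)/(RT)] = (A_R/A_S)·exp[(E_S−E_R)/(RT)].
(E_S−E_R)/(RT) = (49.6−26.6)×10³/(8.314×748) = 23000/6219 = 3.698.
k_R/k_S = (9.27×10^12/2.77×10^15)·exp(3.698) = 0.003347 × 40.38 = 0.135.
Since E_R < E_S, lowering the temperature improves selectivity toward R.

0.135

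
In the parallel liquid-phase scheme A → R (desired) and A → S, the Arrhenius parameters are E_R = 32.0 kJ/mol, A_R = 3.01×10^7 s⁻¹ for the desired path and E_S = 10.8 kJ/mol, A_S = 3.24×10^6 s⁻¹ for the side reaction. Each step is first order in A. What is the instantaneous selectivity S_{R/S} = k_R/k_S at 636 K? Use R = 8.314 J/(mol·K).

k_R/k_S = (A_R/A_S)·exp[−(E_R−E_S)/(RT)] = (A_R/A_S)·exp[(E_S−E_R)/(RT)].
(E_S−E_R)/(RT) = (10.8−32.0)×10³/(8.314×636) = -21200/5288 = -4.009.
k_R/k_S = (3.01×10^7/3.24×10^6)·exp(-4.009) = 9.290 × 0.01815 = 0.169.

0.169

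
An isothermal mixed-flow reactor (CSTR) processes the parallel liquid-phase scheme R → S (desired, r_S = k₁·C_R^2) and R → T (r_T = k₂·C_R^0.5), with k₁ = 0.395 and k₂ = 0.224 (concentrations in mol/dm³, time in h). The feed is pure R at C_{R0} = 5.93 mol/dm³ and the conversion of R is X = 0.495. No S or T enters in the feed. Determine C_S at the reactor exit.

Exit C_R = C_{R0}(1−X) = 5.93×0.505 = 2.995 mol/dm³.
A CSTR operates uniformly at the exit composition, giving r_S = 3.542 and r_T = 0.3876 (each k·C_R^n at C_R = 2.995).
Fraction of consumed R going to S: r_S/(r_S+r_T) = 0.9014.
C_S = 0.9014·C_{R0}·X = 0.9014×5.93×0.495 = 2.65 mol/dm³.

2.65 mol/dm³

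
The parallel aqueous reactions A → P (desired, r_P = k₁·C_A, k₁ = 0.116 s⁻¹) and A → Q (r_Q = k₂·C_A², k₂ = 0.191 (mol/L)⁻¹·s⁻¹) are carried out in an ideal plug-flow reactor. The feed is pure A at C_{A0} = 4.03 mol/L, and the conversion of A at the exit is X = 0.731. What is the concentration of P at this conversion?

0.613 mol/L

C_A = C_{A0}(1−X) = 1.084 mol/L.
Along a PFR/batch, dC_P/dC_A = −r_P/(r_P+r_Q) = −k₁/(k₁+k₂·C_A).
Integrating from C_{A0} to C_A: C_P = (0.116/0.191)·ln[(0.116+0.191·4.03)/(0.116+0.191·1.08)] = 0.6073·ln(0.8857/0.3231) = 0.6125 mol/L.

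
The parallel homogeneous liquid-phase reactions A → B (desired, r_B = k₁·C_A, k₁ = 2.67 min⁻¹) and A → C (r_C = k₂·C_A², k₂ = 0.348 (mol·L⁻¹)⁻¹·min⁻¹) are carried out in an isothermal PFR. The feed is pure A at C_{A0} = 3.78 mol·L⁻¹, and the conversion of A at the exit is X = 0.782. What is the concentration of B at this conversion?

2.29 mol·L⁻¹

C_A = C_{A0}(1−X) = 0.8240 mol·L⁻¹.
Along a PFR/batch, dC_B/dC_A = −r_B/(r_B+r_C) = −k₁/(k₁+k₂·C_A).
Integrating from C_{A0} to C_A: C_B = (2.67/0.348)·ln[(2.67+0.348·3.78)/(2.67+0.348·0.824)] = 7.672·ln(3.985/2.957) = 2.291 mol·L⁻¹.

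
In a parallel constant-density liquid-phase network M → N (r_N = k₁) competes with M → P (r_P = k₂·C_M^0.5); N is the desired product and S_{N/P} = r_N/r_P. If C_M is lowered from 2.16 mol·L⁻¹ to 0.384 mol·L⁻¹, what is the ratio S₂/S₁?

S_{N/P} = (k₁/k₂)·C_M^-0.5, so S₂/S₁ = (C_{M,2}/C_{M,1})^-0.5.
= (0.384/2.16)^(-0.5) = (0.1778)^(-0.5) = 2.37.

2.37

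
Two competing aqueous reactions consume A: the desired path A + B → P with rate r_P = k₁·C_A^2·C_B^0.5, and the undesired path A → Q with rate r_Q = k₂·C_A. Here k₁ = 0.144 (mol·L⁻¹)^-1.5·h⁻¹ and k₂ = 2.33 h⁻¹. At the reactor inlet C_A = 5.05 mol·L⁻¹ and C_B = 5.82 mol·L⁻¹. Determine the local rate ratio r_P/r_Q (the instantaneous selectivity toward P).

0.753

S_{P/Q} = r_P/r_Q = (k₁·C_A^2·C_B^0.5)/(k₂·C_A) = (k₁/k₂)·C_A·C_B^0.5.
= (0.144×5.050^2×5.820^0.5) / (2.33×5.050) = 8.859/11.77 = 0.753.
Since the desired path is higher order in A, keeping C_A high (PFR or concentrated feed) favours P.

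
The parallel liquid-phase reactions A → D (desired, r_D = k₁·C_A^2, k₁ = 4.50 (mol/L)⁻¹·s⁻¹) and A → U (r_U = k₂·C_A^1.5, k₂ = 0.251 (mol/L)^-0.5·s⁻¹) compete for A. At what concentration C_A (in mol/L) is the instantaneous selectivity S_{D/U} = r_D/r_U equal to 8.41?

S_{D/U} = (k₁/k₂)·C_A^0.5 ⇒ C_A = (S·k₂/k₁)^(2).
= (8.41×0.251/4.50)^(2) = (0.4691)^(2) = 0.220 mol/L.

0.220 mol/L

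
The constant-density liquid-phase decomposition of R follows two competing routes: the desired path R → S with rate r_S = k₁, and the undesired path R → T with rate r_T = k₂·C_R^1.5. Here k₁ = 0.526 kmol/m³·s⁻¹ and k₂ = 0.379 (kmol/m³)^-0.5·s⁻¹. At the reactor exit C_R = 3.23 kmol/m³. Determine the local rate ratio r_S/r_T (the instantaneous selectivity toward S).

S_{S/T} = r_S/r_T = (k₁)/(k₂·C_R^1.5) = (k₁/k₂)·C_R^-1.5.
= (0.526) / (0.379×3.230^1.5) = 0.5260/2.200 = 0.239.

0.239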